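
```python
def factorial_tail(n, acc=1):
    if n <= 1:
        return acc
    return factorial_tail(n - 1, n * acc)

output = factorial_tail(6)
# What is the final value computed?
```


factorial_tail(6, 1)
= factorial_tail(5, 6 * 1) = factorial_tail(5, 6)
= factorial_tail(4, 5 * 6) = factorial_tail(4, 30)
= factorial_tail(3, 4 * 30) = factorial_tail(3, 120)
= factorial_tail(2, 3 * 120) = factorial_tail(2, 360)
= factorial_tail(1, 2 * 360) = factorial_tail(1, 720)
n <= 1, return acc = 720


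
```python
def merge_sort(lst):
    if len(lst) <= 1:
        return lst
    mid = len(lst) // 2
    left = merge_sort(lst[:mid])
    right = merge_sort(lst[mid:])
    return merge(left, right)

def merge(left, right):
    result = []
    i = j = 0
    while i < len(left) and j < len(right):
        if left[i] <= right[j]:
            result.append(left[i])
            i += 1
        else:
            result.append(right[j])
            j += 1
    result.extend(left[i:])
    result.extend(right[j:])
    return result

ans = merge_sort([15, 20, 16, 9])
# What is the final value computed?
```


merge_sort([15, 20, 16, 9])
Split into [15, 20] and [16, 9]
Left sorted: [15, 20]
Right sorted: [9, 16]
Merge [15, 20] and [9, 16]
= [9, 15, 16, 20]


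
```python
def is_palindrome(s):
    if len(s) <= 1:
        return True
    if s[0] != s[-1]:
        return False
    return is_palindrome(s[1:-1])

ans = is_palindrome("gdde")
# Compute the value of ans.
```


is_palindrome("gdde")
"gdde": s[0]='g' != s[-1]='e' -> False
= False


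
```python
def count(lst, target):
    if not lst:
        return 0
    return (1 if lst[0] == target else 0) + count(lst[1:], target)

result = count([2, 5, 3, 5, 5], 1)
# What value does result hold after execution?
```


count([2, 5, 3, 5, 5], 1)
lst[0]=2 != 1: 0 + count([5, 3, 5, 5], 1)
lst[0]=5 != 1: 0 + count([3, 5, 5], 1)
lst[0]=3 != 1: 0 + count([5, 5], 1)
lst[0]=5 != 1: 0 + count([5], 1)
lst[0]=5 != 1: 0 + count([], 1)
= 0


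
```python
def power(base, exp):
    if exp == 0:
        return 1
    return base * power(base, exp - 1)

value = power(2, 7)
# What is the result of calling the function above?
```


power(2, 7)
= 2 * power(2, 6)
= 2 * 2 * power(2, 5)
= 2 * 2 * 2 * power(2, 4)
= 2 * 2 * 2 * 2 * power(2, 3)
= 2 * 2 * 2 * 2 * 2 * power(2, 2)
= 2 * 2 * 2 * 2 * 2 * 2 * power(2, 1)
= 2 * 2 * 2 * 2 * 2 * 2 * 2 * power(2, 0)
= 2 * 2 * 2 * 2 * 2 * 2 * 2 * 1
= 128


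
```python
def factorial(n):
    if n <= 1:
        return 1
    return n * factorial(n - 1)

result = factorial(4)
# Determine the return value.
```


factorial(4)
= 4 * factorial(3)
= 4 * 3 * factorial(2)
= 4 * 3 * 2 * factorial(1)
= 4 * 3 * 2 * 1
= 24


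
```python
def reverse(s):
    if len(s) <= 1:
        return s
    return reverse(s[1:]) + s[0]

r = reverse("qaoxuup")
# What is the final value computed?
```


reverse("qaoxuup")
= reverse("aoxuup") + "q"
= reverse("oxuup") + "a" + "q"
= reverse("xuup") + "o" + "a" + "q"
= reverse("uup") + "x" + "o" + "a" + "q"
= reverse("up") + "u" + "x" + "o" + "a" + "q"
= reverse("p") + "u" + "u" + "x" + "o" + "a" + "q"
= "p" + "u" + "u" + "x" + "o" + "a" + "q"
= "puuxoaq"


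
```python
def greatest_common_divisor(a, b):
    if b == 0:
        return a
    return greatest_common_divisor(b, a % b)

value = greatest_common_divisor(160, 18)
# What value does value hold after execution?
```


greatest_common_divisor(160, 18)
= greatest_common_divisor(18, 160 % 18) = greatest_common_divisor(18, 16)
= greatest_common_divisor(16, 18 % 16) = greatest_common_divisor(16, 2)
= greatest_common_divisor(2, 16 % 2) = greatest_common_divisor(2, 0)
b == 0, return a = 2


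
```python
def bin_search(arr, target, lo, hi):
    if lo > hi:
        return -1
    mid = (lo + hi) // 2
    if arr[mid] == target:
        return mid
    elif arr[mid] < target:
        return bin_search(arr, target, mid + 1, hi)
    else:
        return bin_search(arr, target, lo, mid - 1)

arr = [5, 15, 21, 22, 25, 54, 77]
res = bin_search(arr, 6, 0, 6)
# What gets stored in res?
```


bin_search(arr, 6, 0, 6)
lo=0, hi=6, mid=3, arr[mid]=22
22 > 6, search left half
lo=0, hi=2, mid=1, arr[mid]=15
15 > 6, search left half
lo=0, hi=0, mid=0, arr[mid]=5
5 < 6, search right half
lo > hi, target not found, return -1
= -1


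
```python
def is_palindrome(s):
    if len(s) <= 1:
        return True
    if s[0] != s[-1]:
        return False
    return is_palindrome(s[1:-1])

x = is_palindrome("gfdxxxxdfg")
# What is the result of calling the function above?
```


is_palindrome("gfdxxxxdfg")
"gfdxxxxdfg": s[0]='g' == s[-1]='g' -> is_palindrome("fdxxxxdf")
"fdxxxxdf": s[0]='f' == s[-1]='f' -> is_palindrome("dxxxxd")
"dxxxxd": s[0]='d' == s[-1]='d' -> is_palindrome("xxxx")
"xxxx": s[0]='x' == s[-1]='x' -> is_palindrome("xx")
"xx": s[0]='x' == s[-1]='x' -> is_palindrome("")
"": len <= 1 -> True
= True


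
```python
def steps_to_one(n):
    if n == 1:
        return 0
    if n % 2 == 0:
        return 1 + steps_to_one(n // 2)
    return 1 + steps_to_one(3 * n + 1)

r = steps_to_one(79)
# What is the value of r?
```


steps_to_one(79)
79 is odd -> 3*79+1 = 238 -> steps_to_one(238)
238 is even -> steps_to_one(119)
119 is odd -> 3*119+1 = 358 -> steps_to_one(358)
358 is even -> steps_to_one(179)
179 is odd -> 3*179+1 = 538 -> steps_to_one(538)
538 is even -> steps_to_one(269)
269 is odd -> 3*269+1 = 808 -> steps_to_one(808)
808 is even -> steps_to_one(404)
404 is even -> steps_to_one(202)
202 is even -> steps_to_one(101)
101 is odd -> 3*101+1 = 304 -> steps_to_one(304)
304 is even -> steps_to_one(152)
152 is even -> steps_to_one(76)
76 is even -> steps_to_one(38)
38 is even -> steps_to_one(19)
19 is odd -> 3*19+1 = 58 -> steps_to_one(58)
58 is even -> steps_to_one(29)
29 is odd -> 3*29+1 = 88 -> steps_to_one(88)
88 is even -> steps_to_one(44)
44 is even -> steps_to_one(22)
22 is even -> steps_to_one(11)
11 is odd -> 3*11+1 = 34 -> steps_to_one(34)
34 is even -> steps_to_one(17)
17 is odd -> 3*17+1 = 52 -> steps_to_one(52)
52 is even -> steps_to_one(26)
26 is even -> steps_to_one(13)
13 is odd -> 3*13+1 = 40 -> steps_to_one(40)
40 is even -> steps_to_one(20)
20 is even -> steps_to_one(10)
10 is even -> steps_to_one(5)
5 is odd -> 3*5+1 = 16 -> steps_to_one(16)
16 is even -> steps_to_one(8)
8 is even -> steps_to_one(4)
4 is even -> steps_to_one(2)
2 is even -> steps_to_one(1)
Reached 1 after 35 steps
= 35


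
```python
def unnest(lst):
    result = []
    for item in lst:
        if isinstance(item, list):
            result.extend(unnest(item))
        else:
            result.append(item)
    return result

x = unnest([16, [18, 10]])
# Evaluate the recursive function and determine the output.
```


unnest([16, [18, 10]])
Processing each element:
  16 is not a list -> append 16
  [18, 10] is a list -> unnest recursively -> [18, 10]
= [16, 18, 10]


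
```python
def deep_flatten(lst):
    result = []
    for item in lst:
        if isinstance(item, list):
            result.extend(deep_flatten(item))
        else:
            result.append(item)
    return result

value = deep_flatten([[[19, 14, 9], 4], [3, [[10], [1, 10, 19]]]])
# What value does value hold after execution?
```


deep_flatten([[[19, 14, 9], 4], [3, [[10], [1, 10, 19]]]])
Processing each element:
  [[19, 14, 9], 4] is a list -> deep_flatten recursively -> [19, 14, 9, 4]
  [3, [[10], [1, 10, 19]]] is a list -> deep_flatten recursively -> [3, 10, 1, 10, 19]
= [19, 14, 9, 4, 3, 10, 1, 10, 19]


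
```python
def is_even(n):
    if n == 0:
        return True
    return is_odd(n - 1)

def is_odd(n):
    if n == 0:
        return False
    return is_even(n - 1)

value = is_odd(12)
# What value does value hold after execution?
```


is_odd(12)
= is_even(11)
= is_odd(10)
= is_even(9)
= is_odd(8)
= is_even(7)
= is_odd(6)
= is_even(5)
= is_odd(4)
= is_even(3)
= is_odd(2)
= is_even(1)
= is_odd(0)
n == 0: return False
= False


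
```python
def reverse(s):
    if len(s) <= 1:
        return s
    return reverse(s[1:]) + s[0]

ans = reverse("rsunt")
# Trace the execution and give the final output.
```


reverse("rsunt")
= reverse("sunt") + "r"
= reverse("unt") + "s" + "r"
= reverse("nt") + "u" + "s" + "r"
= reverse("t") + "n" + "u" + "s" + "r"
= "t" + "n" + "u" + "s" + "r"
= "tnusr"


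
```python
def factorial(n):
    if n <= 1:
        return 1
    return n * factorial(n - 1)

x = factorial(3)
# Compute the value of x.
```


factorial(3)
= 3 * factorial(2)
= 3 * 2 * factorial(1)
= 3 * 2 * 1
= 6


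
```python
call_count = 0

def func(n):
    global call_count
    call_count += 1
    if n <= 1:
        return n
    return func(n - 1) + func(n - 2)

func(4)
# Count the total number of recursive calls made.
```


func(4) calls func(3) and func(2); each non-base call branches into two more.
Let C(k) = total number of calls made by func(k), including the call to func(k) itself.
Base cases: C(0) = 1, C(1) = 1
Recurrence: C(k) = 1 + C(k-1) + C(k-2)
  C(2) = 1 + C(1) + C(0) = 1 + 1 + 1 = 3
  C(3) = 1 + C(2) + C(1) = 1 + 3 + 1 = 5
  C(4) = 1 + C(3) + C(2) = 1 + 5 + 3 = 9
Total calls = C(4) = 9


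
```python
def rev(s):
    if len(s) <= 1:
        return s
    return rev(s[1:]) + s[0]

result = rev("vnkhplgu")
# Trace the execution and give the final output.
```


rev("vnkhplgu")
= rev("nkhplgu") + "v"
= rev("khplgu") + "n" + "v"
= rev("hplgu") + "k" + "n" + "v"
= rev("plgu") + "h" + "k" + "n" + "v"
= rev("lgu") + "p" + "h" + "k" + "n" + "v"
= rev("gu") + "l" + "p" + "h" + "k" + "n" + "v"
= rev("u") + "g" + "l" + "p" + "h" + "k" + "n" + "v"
= "u" + "g" + "l" + "p" + "h" + "k" + "n" + "v"
= "uglphknv"


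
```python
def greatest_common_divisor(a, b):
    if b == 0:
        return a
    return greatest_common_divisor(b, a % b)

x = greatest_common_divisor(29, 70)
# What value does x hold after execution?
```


greatest_common_divisor(29, 70)
= greatest_common_divisor(70, 29 % 70) = greatest_common_divisor(70, 29)
= greatest_common_divisor(29, 70 % 29) = greatest_common_divisor(29, 12)
= greatest_common_divisor(12, 29 % 12) = greatest_common_divisor(12, 5)
= greatest_common_divisor(5, 12 % 5) = greatest_common_divisor(5, 2)
= greatest_common_divisor(2, 5 % 2) = greatest_common_divisor(2, 1)
= greatest_common_divisor(1, 2 % 1) = greatest_common_divisor(1, 0)
b == 0, return a = 1


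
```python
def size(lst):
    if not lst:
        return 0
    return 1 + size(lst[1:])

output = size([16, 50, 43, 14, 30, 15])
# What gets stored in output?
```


size([16, 50, 43, 14, 30, 15])
= 1 + size([50, 43, 14, 30, 15])
= 1 + 1 + size([43, 14, 30, 15])
= 1 + 1 + 1 + size([14, 30, 15])
= 1 + 1 + 1 + 1 + size([30, 15])
= 1 + 1 + 1 + 1 + 1 + size([15])
= 1 + 1 + 1 + 1 + 1 + 1 + size([])
= 1 + 1 + 1 + 1 + 1 + 1 + 0
= 6


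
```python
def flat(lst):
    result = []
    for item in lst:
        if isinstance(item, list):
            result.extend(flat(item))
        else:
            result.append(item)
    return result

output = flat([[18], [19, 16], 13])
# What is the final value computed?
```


flat([[18], [19, 16], 13])
Processing each element:
  [18] is a list -> flat recursively -> [18]
  [19, 16] is a list -> flat recursively -> [19, 16]
  13 is not a list -> append 13
= [18, 19, 16, 13]


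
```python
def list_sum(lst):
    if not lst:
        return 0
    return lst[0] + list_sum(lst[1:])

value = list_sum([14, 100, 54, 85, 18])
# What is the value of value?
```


list_sum([14, 100, 54, 85, 18])
= 14 + list_sum([100, 54, 85, 18])
= 14 + 100 + list_sum([54, 85, 18])
= 14 + 100 + 54 + list_sum([85, 18])
= 14 + 100 + 54 + 85 + list_sum([18])
= 14 + 100 + 54 + 85 + 18 + list_sum([])
= 14 + 100 + 54 + 85 + 18 + 0
= 271


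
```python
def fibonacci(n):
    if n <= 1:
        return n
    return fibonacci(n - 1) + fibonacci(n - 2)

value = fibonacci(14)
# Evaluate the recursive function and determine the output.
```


fibonacci(14)
= fibonacci(13) + fibonacci(12)
= (fibonacci(12) + fibonacci(11)) + fibonacci(12)
Computing bottom-up: fibonacci(0)=0, fibonacci(1)=1, fibonacci(2)=1, fibonacci(3)=2, fibonacci(4)=3, fibonacci(5)=5, fibonacci(6)=8, fibonacci(7)=13, fibonacci(8)=21, fibonacci(9)=34, fibonacci(10)=55, fibonacci(11)=89, fibonacci(12)=144, fibonacci(13)=233, fibonacci(14)=377
= 377


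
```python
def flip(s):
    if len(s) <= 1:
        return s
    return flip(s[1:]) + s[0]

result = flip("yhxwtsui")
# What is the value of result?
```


flip("yhxwtsui")
= flip("hxwtsui") + "y"
= flip("xwtsui") + "h" + "y"
= flip("wtsui") + "x" + "h" + "y"
= flip("tsui") + "w" + "x" + "h" + "y"
= flip("sui") + "t" + "w" + "x" + "h" + "y"
= flip("ui") + "s" + "t" + "w" + "x" + "h" + "y"
= flip("i") + "u" + "s" + "t" + "w" + "x" + "h" + "y"
= "i" + "u" + "s" + "t" + "w" + "x" + "h" + "y"
= "iustwxhy"


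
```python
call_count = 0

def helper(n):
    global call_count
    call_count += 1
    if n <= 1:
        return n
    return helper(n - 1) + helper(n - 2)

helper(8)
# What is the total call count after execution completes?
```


helper(8) calls helper(7) and helper(6); each non-base call branches into two more.
Let C(k) = total number of calls made by helper(k), including the call to helper(k) itself.
Base cases: C(0) = 1, C(1) = 1
Recurrence: C(k) = 1 + C(k-1) + C(k-2)
  C(2) = 1 + C(1) + C(0) = 1 + 1 + 1 = 3
  C(3) = 1 + C(2) + C(1) = 1 + 3 + 1 = 5
  C(4) = 1 + C(3) + C(2) = 1 + 5 + 3 = 9
  C(5) = 1 + C(4) + C(3) = 1 + 9 + 5 = 15
  C(6) = 1 + C(5) + C(4) = 1 + 15 + 9 = 25
  C(7) = 1 + C(6) + C(5) = 1 + 25 + 15 = 41
  C(8) = 1 + C(7) + C(6) = 1 + 41 + 25 = 67
Total calls = C(8) = 67


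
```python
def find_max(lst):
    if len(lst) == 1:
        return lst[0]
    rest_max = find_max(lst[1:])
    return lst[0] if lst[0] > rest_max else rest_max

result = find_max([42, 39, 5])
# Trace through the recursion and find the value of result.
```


find_max([42, 39, 5])
= compare 42 with find_max([39, 5])
= compare 39 with find_max([5])
Base: find_max([5]) = 5
compare 39 with 5: max = 39
compare 42 with 39: max = 42
= 42


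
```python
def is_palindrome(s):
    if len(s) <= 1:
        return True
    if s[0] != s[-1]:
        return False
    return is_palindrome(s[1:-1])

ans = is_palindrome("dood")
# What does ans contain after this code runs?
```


is_palindrome("dood")
"dood": s[0]='d' == s[-1]='d' -> is_palindrome("oo")
"oo": s[0]='o' == s[-1]='o' -> is_palindrome("")
"": len <= 1 -> True
= True


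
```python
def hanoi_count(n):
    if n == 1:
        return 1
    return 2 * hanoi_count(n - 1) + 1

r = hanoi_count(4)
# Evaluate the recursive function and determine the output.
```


hanoi_count(4)
= 2 * hanoi_count(3) + 1
= 2 * (2 * hanoi_count(2) + 1) + 1
= 2 * (2 * (2 * hanoi_count(1) + 1) + 1) + 1
Now compute bottom-up:
hanoi_count(1) = 1
hanoi_count(2) = 2 * 1 + 1 = 3
hanoi_count(3) = 2 * 3 + 1 = 7
hanoi_count(4) = 2 * 7 + 1 = 15
= 15


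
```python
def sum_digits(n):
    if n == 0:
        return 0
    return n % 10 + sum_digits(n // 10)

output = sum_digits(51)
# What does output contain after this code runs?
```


sum_digits(51)
= 1 + sum_digits(5)
= 1 + 5 + sum_digits(0)
= 1 + 5 + 0
= 6


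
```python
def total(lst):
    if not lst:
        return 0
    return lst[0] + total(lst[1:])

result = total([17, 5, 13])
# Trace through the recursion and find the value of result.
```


total([17, 5, 13])
= 17 + total([5, 13])
= 17 + 5 + total([13])
= 17 + 5 + 13 + total([])
= 17 + 5 + 13 + 0
= 35


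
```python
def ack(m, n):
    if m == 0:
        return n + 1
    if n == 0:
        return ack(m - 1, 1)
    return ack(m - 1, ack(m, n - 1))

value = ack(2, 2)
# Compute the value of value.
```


ack(2, 2)
= ack(1, ack(2, 1))
First compute ack(2, 1) = 5
= ack(1, 5)
= 7


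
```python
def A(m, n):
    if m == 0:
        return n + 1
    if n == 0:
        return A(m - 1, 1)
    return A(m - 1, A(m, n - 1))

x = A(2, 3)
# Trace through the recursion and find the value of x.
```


A(2, 3)
= A(1, A(2, 2))
First compute A(2, 2) = 7
= A(1, 7)
= 9


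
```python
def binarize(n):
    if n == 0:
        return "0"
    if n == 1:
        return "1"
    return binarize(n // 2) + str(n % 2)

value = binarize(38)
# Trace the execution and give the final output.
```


binarize(38)
= binarize(19) + "0"
= binarize(9) + "1" + "0"
= binarize(4) + "1" + "1" + "0"
= binarize(2) + "0" + "1" + "1" + "0"
= binarize(1) + "0" + "0" + "1" + "1" + "0"
= "1" + "0" + "0" + "1" + "1" + "0"
= "100110"


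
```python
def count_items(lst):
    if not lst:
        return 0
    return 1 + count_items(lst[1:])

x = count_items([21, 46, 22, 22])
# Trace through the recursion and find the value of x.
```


count_items([21, 46, 22, 22])
= 1 + count_items([46, 22, 22])
= 1 + 1 + count_items([22, 22])
= 1 + 1 + 1 + count_items([22])
= 1 + 1 + 1 + 1 + count_items([])
= 1 + 1 + 1 + 1 + 0
= 4


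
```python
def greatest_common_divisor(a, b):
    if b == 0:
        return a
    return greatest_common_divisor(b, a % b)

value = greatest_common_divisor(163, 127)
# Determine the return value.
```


greatest_common_divisor(163, 127)
= greatest_common_divisor(127, 163 % 127) = greatest_common_divisor(127, 36)
= greatest_common_divisor(36, 127 % 36) = greatest_common_divisor(36, 19)
= greatest_common_divisor(19, 36 % 19) = greatest_common_divisor(19, 17)
= greatest_common_divisor(17, 19 % 17) = greatest_common_divisor(17, 2)
= greatest_common_divisor(2, 17 % 2) = greatest_common_divisor(2, 1)
= greatest_common_divisor(1, 2 % 1) = greatest_common_divisor(1, 0)
b == 0, return a = 1


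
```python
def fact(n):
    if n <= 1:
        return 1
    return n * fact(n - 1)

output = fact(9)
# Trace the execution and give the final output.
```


fact(9)
= 9 * fact(8)
= 9 * 8 * fact(7)
= 9 * 8 * 7 * fact(6)
= 9 * 8 * 7 * 6 * fact(5)
= 9 * 8 * 7 * 6 * 5 * fact(4)
= 9 * 8 * 7 * 6 * 5 * 4 * fact(3)
= 9 * 8 * 7 * 6 * 5 * 4 * 3 * fact(2)
= 9 * 8 * 7 * 6 * 5 * 4 * 3 * 2 * fact(1)
= 9 * 8 * 7 * 6 * 5 * 4 * 3 * 2 * 1
= 362880


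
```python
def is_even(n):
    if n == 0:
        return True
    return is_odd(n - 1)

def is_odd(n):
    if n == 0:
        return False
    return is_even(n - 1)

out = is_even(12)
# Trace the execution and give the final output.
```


is_even(12)
= is_odd(11)
= is_even(10)
= is_odd(9)
= is_even(8)
= is_odd(7)
= is_even(6)
= is_odd(5)
= is_even(4)
= is_odd(3)
= is_even(2)
= is_odd(1)
= is_even(0)
n == 0: return True
= True


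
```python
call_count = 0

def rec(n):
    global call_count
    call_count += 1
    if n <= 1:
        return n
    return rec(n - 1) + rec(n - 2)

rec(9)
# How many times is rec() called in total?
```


rec(9) calls rec(8) and rec(7); each non-base call branches into two more.
Let C(k) = total number of calls made by rec(k), including the call to rec(k) itself.
Base cases: C(0) = 1, C(1) = 1
Recurrence: C(k) = 1 + C(k-1) + C(k-2)
  C(2) = 1 + C(1) + C(0) = 1 + 1 + 1 = 3
  C(3) = 1 + C(2) + C(1) = 1 + 3 + 1 = 5
  C(4) = 1 + C(3) + C(2) = 1 + 5 + 3 = 9
  C(5) = 1 + C(4) + C(3) = 1 + 9 + 5 = 15
  C(6) = 1 + C(5) + C(4) = 1 + 15 + 9 = 25
  C(7) = 1 + C(6) + C(5) = 1 + 25 + 15 = 41
  C(8) = 1 + C(7) + C(6) = 1 + 41 + 25 = 67
  C(9) = 1 + C(8) + C(7) = 1 + 67 + 41 = 109
Total calls = C(9) = 109


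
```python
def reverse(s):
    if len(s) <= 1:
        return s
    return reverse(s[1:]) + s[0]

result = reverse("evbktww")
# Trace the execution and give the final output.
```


reverse("evbktww")
= reverse("vbktww") + "e"
= reverse("bktww") + "v" + "e"
= reverse("ktww") + "b" + "v" + "e"
= reverse("tww") + "k" + "b" + "v" + "e"
= reverse("ww") + "t" + "k" + "b" + "v" + "e"
= reverse("w") + "w" + "t" + "k" + "b" + "v" + "e"
= "w" + "w" + "t" + "k" + "b" + "v" + "e"
= "wwtkbve"


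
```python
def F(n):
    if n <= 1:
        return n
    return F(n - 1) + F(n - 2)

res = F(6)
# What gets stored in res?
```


F(6)
= F(5) + F(4)
= (F(4) + F(3)) + F(4)
Computing bottom-up: F(0)=0, F(1)=1, F(2)=1, F(3)=2, F(4)=3, F(5)=5, F(6)=8
= 8


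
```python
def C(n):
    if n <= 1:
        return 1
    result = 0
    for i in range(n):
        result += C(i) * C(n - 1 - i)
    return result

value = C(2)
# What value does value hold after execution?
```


C(2)
= sum of C(i) * C(2-1-i) for i in 0..1
  C(0)*C(1) = 1*1 = 1
  C(1)*C(0) = 1*1 = 1
= 1 + 1
= 2


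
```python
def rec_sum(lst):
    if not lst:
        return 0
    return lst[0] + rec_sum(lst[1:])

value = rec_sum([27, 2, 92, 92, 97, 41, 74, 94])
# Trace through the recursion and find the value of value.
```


rec_sum([27, 2, 92, 92, 97, 41, 74, 94])
= 27 + rec_sum([2, 92, 92, 97, 41, 74, 94])
= 27 + 2 + rec_sum([92, 92, 97, 41, 74, 94])
= 27 + 2 + 92 + rec_sum([92, 97, 41, 74, 94])
= 27 + 2 + 92 + 92 + rec_sum([97, 41, 74, 94])
= 27 + 2 + 92 + 92 + 97 + rec_sum([41, 74, 94])
= 27 + 2 + 92 + 92 + 97 + 41 + rec_sum([74, 94])
= 27 + 2 + 92 + 92 + 97 + 41 + 74 + rec_sum([94])
= 27 + 2 + 92 + 92 + 97 + 41 + 74 + 94 + rec_sum([])
= 27 + 2 + 92 + 92 + 97 + 41 + 74 + 94 + 0
= 519


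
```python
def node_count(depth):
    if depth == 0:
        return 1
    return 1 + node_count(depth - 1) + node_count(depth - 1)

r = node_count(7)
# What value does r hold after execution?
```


node_count(7)
= 1 + node_count(6) + node_count(6)
= 1 + 2 * node_count(6)
node_count(k) = 2^(k+1) - 1
node_count(0) = 1
node_count(1) = 3
node_count(2) = 7
node_count(3) = 15
node_count(4) = 31
node_count(7) = 2^8 - 1 = 255


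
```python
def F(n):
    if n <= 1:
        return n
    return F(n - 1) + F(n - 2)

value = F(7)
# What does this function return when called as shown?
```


F(7)
= F(6) + F(5)
= (F(5) + F(4)) + F(5)
Computing bottom-up: F(0)=0, F(1)=1, F(2)=1, F(3)=2, F(4)=3, F(5)=5, F(6)=8, F(7)=13
= 13


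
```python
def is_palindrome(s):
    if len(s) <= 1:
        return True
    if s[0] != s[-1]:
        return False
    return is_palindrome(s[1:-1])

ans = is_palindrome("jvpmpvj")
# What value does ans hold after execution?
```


is_palindrome("jvpmpvj")
"jvpmpvj": s[0]='j' == s[-1]='j' -> is_palindrome("vpmpv")
"vpmpv": s[0]='v' == s[-1]='v' -> is_palindrome("pmp")
"pmp": s[0]='p' == s[-1]='p' -> is_palindrome("m")
"m": len <= 1 -> True
= True


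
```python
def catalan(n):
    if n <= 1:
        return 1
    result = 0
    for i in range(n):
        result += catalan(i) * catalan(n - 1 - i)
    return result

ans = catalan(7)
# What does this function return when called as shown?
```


catalan(7)
= sum of catalan(i) * catalan(7-1-i) for i in 0..6
First compute sub-values bottom-up:
  catalan(0) = 1, catalan(1) = 1
  catalan(2) = 1*1 + 1*1 = 2
  catalan(3) = 1*2 + 1*1 + 2*1 = 5
  catalan(4) = 1*5 + 1*2 + 2*1 + 5*1 = 14
  catalan(5) = 1*14 + 1*5 + 2*2 + 5*1 + 14*1 = 42
  catalan(6) = 1*42 + 1*14 + 2*5 + 5*2 + 14*1 + 42*1 = 132
Now catalan(7):
  catalan(0)*catalan(6) = 1*132 = 132
  catalan(1)*catalan(5) = 1*42 = 42
  catalan(2)*catalan(4) = 2*14 = 28
  catalan(3)*catalan(3) = 5*5 = 25
  catalan(4)*catalan(2) = 14*2 = 28
  catalan(5)*catalan(1) = 42*1 = 42
  catalan(6)*catalan(0) = 132*1 = 132
= 132 + 42 + 28 + 25 + 28 + 42 + 132
= 429


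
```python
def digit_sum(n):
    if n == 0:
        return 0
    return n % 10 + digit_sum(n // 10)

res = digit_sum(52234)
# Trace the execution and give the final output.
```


digit_sum(52234)
= 4 + digit_sum(5223)
= 4 + 3 + digit_sum(522)
= 4 + 3 + 2 + digit_sum(52)
= 4 + 3 + 2 + 2 + digit_sum(5)
= 4 + 3 + 2 + 2 + 5 + digit_sum(0)
= 4 + 3 + 2 + 2 + 5 + 0
= 16


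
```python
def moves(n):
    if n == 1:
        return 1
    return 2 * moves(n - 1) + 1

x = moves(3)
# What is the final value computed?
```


moves(3)
= 2 * moves(2) + 1
= 2 * (2 * moves(1) + 1) + 1
Now compute bottom-up:
moves(1) = 1
moves(2) = 2 * 1 + 1 = 3
moves(3) = 2 * 3 + 1 = 7
= 7


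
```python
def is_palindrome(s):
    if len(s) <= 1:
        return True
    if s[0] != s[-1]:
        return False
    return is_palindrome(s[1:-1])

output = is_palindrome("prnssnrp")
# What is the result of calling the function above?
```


is_palindrome("prnssnrp")
"prnssnrp": s[0]='p' == s[-1]='p' -> is_palindrome("rnssnr")
"rnssnr": s[0]='r' == s[-1]='r' -> is_palindrome("nssn")
"nssn": s[0]='n' == s[-1]='n' -> is_palindrome("ss")
"ss": s[0]='s' == s[-1]='s' -> is_palindrome("")
"": len <= 1 -> True
= True


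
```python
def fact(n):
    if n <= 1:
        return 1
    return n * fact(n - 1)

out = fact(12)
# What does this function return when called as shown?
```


fact(12)
= 12 * fact(11)
= 12 * 11 * fact(10)
= 12 * 11 * 10 * fact(9)
= 12 * 11 * 10 * 9 * fact(8)
= 12 * 11 * 10 * 9 * 8 * fact(7)
= 12 * 11 * 10 * 9 * 8 * 7 * fact(6)
= 12 * 11 * 10 * 9 * 8 * 7 * 6 * fact(5)
= 12 * 11 * 10 * 9 * 8 * 7 * 6 * 5 * fact(4)
= 12 * 11 * 10 * 9 * 8 * 7 * 6 * 5 * 4 * fact(3)
= 12 * 11 * 10 * 9 * 8 * 7 * 6 * 5 * 4 * 3 * fact(2)
= 12 * 11 * 10 * 9 * 8 * 7 * 6 * 5 * 4 * 3 * 2 * fact(1)
= 12 * 11 * 10 * 9 * 8 * 7 * 6 * 5 * 4 * 3 * 2 * 1
= 479001600


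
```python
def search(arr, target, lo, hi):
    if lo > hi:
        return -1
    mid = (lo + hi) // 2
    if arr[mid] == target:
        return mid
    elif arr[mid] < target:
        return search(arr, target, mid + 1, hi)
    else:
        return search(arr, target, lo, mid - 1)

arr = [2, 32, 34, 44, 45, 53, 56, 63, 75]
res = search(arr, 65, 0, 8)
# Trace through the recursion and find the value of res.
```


search(arr, 65, 0, 8)
lo=0, hi=8, mid=4, arr[mid]=45
45 < 65, search right half
lo=5, hi=8, mid=6, arr[mid]=56
56 < 65, search right half
lo=7, hi=8, mid=7, arr[mid]=63
63 < 65, search right half
lo=8, hi=8, mid=8, arr[mid]=75
75 > 65, search left half
lo > hi, target not found, return -1
= -1


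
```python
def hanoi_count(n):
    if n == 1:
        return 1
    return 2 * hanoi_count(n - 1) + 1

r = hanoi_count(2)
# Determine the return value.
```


hanoi_count(2)
= 2 * hanoi_count(1) + 1
Now compute bottom-up:
hanoi_count(1) = 1
hanoi_count(2) = 2 * 1 + 1 = 3
= 3


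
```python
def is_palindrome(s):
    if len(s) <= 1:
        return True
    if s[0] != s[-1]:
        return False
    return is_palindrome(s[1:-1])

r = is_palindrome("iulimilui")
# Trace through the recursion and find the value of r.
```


is_palindrome("iulimilui")
"iulimilui": s[0]='i' == s[-1]='i' -> is_palindrome("ulimilu")
"ulimilu": s[0]='u' == s[-1]='u' -> is_palindrome("limil")
"limil": s[0]='l' == s[-1]='l' -> is_palindrome("imi")
"imi": s[0]='i' == s[-1]='i' -> is_palindrome("m")
"m": len <= 1 -> True
= True


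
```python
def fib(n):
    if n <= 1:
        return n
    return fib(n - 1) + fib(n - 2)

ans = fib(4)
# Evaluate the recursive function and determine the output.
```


fib(4)
= fib(3) + fib(2)
= (fib(2) + fib(1)) + fib(2)
Computing bottom-up: fib(0)=0, fib(1)=1, fib(2)=1, fib(3)=2, fib(4)=3
= 3


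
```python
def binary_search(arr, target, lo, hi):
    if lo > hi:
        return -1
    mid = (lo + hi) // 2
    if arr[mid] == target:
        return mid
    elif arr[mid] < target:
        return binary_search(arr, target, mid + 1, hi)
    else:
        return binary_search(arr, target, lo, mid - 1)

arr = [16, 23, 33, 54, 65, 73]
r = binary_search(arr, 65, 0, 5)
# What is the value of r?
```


binary_search(arr, 65, 0, 5)
lo=0, hi=5, mid=2, arr[mid]=33
33 < 65, search right half
lo=3, hi=5, mid=4, arr[mid]=65
arr[4] == 65, found at index 4
= 4


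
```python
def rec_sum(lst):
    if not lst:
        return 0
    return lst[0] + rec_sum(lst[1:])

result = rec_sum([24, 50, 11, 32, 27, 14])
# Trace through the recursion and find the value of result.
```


rec_sum([24, 50, 11, 32, 27, 14])
= 24 + rec_sum([50, 11, 32, 27, 14])
= 24 + 50 + rec_sum([11, 32, 27, 14])
= 24 + 50 + 11 + rec_sum([32, 27, 14])
= 24 + 50 + 11 + 32 + rec_sum([27, 14])
= 24 + 50 + 11 + 32 + 27 + rec_sum([14])
= 24 + 50 + 11 + 32 + 27 + 14 + rec_sum([])
= 24 + 50 + 11 + 32 + 27 + 14 + 0
= 158


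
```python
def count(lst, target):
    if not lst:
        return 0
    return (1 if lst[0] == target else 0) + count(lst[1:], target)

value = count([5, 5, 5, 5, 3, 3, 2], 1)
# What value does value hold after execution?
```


count([5, 5, 5, 5, 3, 3, 2], 1)
lst[0]=5 != 1: 0 + count([5, 5, 5, 3, 3, 2], 1)
lst[0]=5 != 1: 0 + count([5, 5, 3, 3, 2], 1)
lst[0]=5 != 1: 0 + count([5, 3, 3, 2], 1)
lst[0]=5 != 1: 0 + count([3, 3, 2], 1)
lst[0]=3 != 1: 0 + count([3, 2], 1)
lst[0]=3 != 1: 0 + count([2], 1)
lst[0]=2 != 1: 0 + count([], 1)
= 0


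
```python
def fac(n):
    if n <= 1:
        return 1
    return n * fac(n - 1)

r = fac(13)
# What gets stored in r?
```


fac(13)
= 13 * fac(12)
= 13 * 12 * fac(11)
= 13 * 12 * 11 * fac(10)
= 13 * 12 * 11 * 10 * fac(9)
= 13 * 12 * 11 * 10 * 9 * fac(8)
= 13 * 12 * 11 * 10 * 9 * 8 * fac(7)
= 13 * 12 * 11 * 10 * 9 * 8 * 7 * fac(6)
= 13 * 12 * 11 * 10 * 9 * 8 * 7 * 6 * fac(5)
= 13 * 12 * 11 * 10 * 9 * 8 * 7 * 6 * 5 * fac(4)
= 13 * 12 * 11 * 10 * 9 * 8 * 7 * 6 * 5 * 4 * fac(3)
= 13 * 12 * 11 * 10 * 9 * 8 * 7 * 6 * 5 * 4 * 3 * fac(2)
= 13 * 12 * 11 * 10 * 9 * 8 * 7 * 6 * 5 * 4 * 3 * 2 * fac(1)
= 13 * 12 * 11 * 10 * 9 * 8 * 7 * 6 * 5 * 4 * 3 * 2 * 1
= 6227020800


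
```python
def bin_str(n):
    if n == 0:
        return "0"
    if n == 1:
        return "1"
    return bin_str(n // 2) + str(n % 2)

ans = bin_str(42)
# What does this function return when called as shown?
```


bin_str(42)
= bin_str(21) + "0"
= bin_str(10) + "1" + "0"
= bin_str(5) + "0" + "1" + "0"
= bin_str(2) + "1" + "0" + "1" + "0"
= bin_str(1) + "0" + "1" + "0" + "1" + "0"
= "1" + "0" + "1" + "0" + "1" + "0"
= "101010"


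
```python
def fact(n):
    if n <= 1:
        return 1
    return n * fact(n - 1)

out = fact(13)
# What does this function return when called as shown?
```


fact(13)
= 13 * fact(12)
= 13 * 12 * fact(11)
= 13 * 12 * 11 * fact(10)
= 13 * 12 * 11 * 10 * fact(9)
= 13 * 12 * 11 * 10 * 9 * fact(8)
= 13 * 12 * 11 * 10 * 9 * 8 * fact(7)
= 13 * 12 * 11 * 10 * 9 * 8 * 7 * fact(6)
= 13 * 12 * 11 * 10 * 9 * 8 * 7 * 6 * fact(5)
= 13 * 12 * 11 * 10 * 9 * 8 * 7 * 6 * 5 * fact(4)
= 13 * 12 * 11 * 10 * 9 * 8 * 7 * 6 * 5 * 4 * fact(3)
= 13 * 12 * 11 * 10 * 9 * 8 * 7 * 6 * 5 * 4 * 3 * fact(2)
= 13 * 12 * 11 * 10 * 9 * 8 * 7 * 6 * 5 * 4 * 3 * 2 * fact(1)
= 13 * 12 * 11 * 10 * 9 * 8 * 7 * 6 * 5 * 4 * 3 * 2 * 1
= 6227020800


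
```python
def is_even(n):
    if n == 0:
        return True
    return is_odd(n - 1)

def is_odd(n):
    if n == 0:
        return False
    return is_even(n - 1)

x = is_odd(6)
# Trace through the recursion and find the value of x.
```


is_odd(6)
= is_even(5)
= is_odd(4)
= is_even(3)
= is_odd(2)
= is_even(1)
= is_odd(0)
n == 0: return False
= False


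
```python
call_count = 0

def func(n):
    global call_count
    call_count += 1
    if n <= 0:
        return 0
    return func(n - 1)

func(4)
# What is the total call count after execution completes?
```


func(4) calls func(3) calls ... calls func(0)
Total calls: 4 + 1 (for base case) = 5


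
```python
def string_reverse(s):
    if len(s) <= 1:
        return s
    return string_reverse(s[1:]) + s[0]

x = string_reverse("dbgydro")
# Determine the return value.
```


string_reverse("dbgydro")
= string_reverse("bgydro") + "d"
= string_reverse("gydro") + "b" + "d"
= string_reverse("ydro") + "g" + "b" + "d"
= string_reverse("dro") + "y" + "g" + "b" + "d"
= string_reverse("ro") + "d" + "y" + "g" + "b" + "d"
= string_reverse("o") + "r" + "d" + "y" + "g" + "b" + "d"
= "o" + "r" + "d" + "y" + "g" + "b" + "d"
= "ordygbd"


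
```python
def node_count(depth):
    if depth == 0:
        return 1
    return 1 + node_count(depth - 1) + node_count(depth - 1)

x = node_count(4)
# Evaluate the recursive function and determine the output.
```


node_count(4)
= 1 + node_count(3) + node_count(3)
= 1 + 2 * node_count(3)
node_count(k) = 2^(k+1) - 1
node_count(0) = 1
node_count(1) = 3
node_count(2) = 7
node_count(3) = 15
node_count(4) = 31
node_count(4) = 2^5 - 1 = 31


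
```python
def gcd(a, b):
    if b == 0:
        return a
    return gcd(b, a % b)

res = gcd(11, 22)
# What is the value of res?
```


gcd(11, 22)
= gcd(22, 11 % 22) = gcd(22, 11)
= gcd(11, 22 % 11) = gcd(11, 0)
b == 0, return a = 11


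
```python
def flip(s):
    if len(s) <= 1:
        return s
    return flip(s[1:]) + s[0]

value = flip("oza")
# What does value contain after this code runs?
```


flip("oza")
= flip("za") + "o"
= flip("a") + "z" + "o"
= "a" + "z" + "o"
= "azo"


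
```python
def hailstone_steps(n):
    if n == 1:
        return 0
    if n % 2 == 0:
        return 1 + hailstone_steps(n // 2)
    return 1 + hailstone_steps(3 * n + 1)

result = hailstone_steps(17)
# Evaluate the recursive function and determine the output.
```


hailstone_steps(17)
17 is odd -> 3*17+1 = 52 -> hailstone_steps(52)
52 is even -> hailstone_steps(26)
26 is even -> hailstone_steps(13)
13 is odd -> 3*13+1 = 40 -> hailstone_steps(40)
40 is even -> hailstone_steps(20)
20 is even -> hailstone_steps(10)
10 is even -> hailstone_steps(5)
5 is odd -> 3*5+1 = 16 -> hailstone_steps(16)
16 is even -> hailstone_steps(8)
8 is even -> hailstone_steps(4)
4 is even -> hailstone_steps(2)
2 is even -> hailstone_steps(1)
Reached 1 after 12 steps
= 12


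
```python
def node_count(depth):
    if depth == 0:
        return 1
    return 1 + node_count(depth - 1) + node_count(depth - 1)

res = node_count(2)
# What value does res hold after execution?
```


node_count(2)
= 1 + node_count(1) + node_count(1)
= 1 + 2 * node_count(1)
node_count(k) = 2^(k+1) - 1
node_count(0) = 1
node_count(1) = 3
node_count(2) = 7
node_count(2) = 2^3 - 1 = 7


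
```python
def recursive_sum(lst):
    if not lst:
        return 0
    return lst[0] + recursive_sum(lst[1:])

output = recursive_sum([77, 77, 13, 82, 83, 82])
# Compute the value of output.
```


recursive_sum([77, 77, 13, 82, 83, 82])
= 77 + recursive_sum([77, 13, 82, 83, 82])
= 77 + 77 + recursive_sum([13, 82, 83, 82])
= 77 + 77 + 13 + recursive_sum([82, 83, 82])
= 77 + 77 + 13 + 82 + recursive_sum([83, 82])
= 77 + 77 + 13 + 82 + 83 + recursive_sum([82])
= 77 + 77 + 13 + 82 + 83 + 82 + recursive_sum([])
= 77 + 77 + 13 + 82 + 83 + 82 + 0
= 414


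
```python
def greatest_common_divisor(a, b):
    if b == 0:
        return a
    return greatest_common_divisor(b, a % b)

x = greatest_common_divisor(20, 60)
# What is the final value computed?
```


greatest_common_divisor(20, 60)
= greatest_common_divisor(60, 20 % 60) = greatest_common_divisor(60, 20)
= greatest_common_divisor(20, 60 % 20) = greatest_common_divisor(20, 0)
b == 0, return a = 20


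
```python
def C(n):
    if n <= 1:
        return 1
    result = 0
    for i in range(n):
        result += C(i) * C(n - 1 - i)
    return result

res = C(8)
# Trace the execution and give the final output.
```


C(8)
= sum of C(i) * C(8-1-i) for i in 0..7
First compute sub-values bottom-up:
  C(0) = 1, C(1) = 1
  C(2) = 1*1 + 1*1 = 2
  C(3) = 1*2 + 1*1 + 2*1 = 5
  C(4) = 1*5 + 1*2 + 2*1 + 5*1 = 14
  C(5) = 1*14 + 1*5 + 2*2 + 5*1 + 14*1 = 42
  C(6) = 1*42 + 1*14 + 2*5 + 5*2 + 14*1 + 42*1 = 132
  C(7) = 1*132 + 1*42 + 2*14 + 5*5 + 14*2 + 42*1 + 132*1 = 429
Now C(8):
  C(0)*C(7) = 1*429 = 429
  C(1)*C(6) = 1*132 = 132
  C(2)*C(5) = 2*42 = 84
  C(3)*C(4) = 5*14 = 70
  C(4)*C(3) = 14*5 = 70
  C(5)*C(2) = 42*2 = 84
  C(6)*C(1) = 132*1 = 132
  C(7)*C(0) = 429*1 = 429
= 429 + 132 + 84 + 70 + 70 + 84 + 132 + 429
= 1430


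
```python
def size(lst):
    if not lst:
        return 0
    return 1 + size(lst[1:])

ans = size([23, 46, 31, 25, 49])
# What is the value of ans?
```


size([23, 46, 31, 25, 49])
= 1 + size([46, 31, 25, 49])
= 1 + 1 + size([31, 25, 49])
= 1 + 1 + 1 + size([25, 49])
= 1 + 1 + 1 + 1 + size([49])
= 1 + 1 + 1 + 1 + 1 + size([])
= 1 + 1 + 1 + 1 + 1 + 0
= 5


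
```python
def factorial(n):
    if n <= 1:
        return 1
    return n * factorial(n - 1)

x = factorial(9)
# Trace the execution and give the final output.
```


factorial(9)
= 9 * factorial(8)
= 9 * 8 * factorial(7)
= 9 * 8 * 7 * factorial(6)
= 9 * 8 * 7 * 6 * factorial(5)
= 9 * 8 * 7 * 6 * 5 * factorial(4)
= 9 * 8 * 7 * 6 * 5 * 4 * factorial(3)
= 9 * 8 * 7 * 6 * 5 * 4 * 3 * factorial(2)
= 9 * 8 * 7 * 6 * 5 * 4 * 3 * 2 * factorial(1)
= 9 * 8 * 7 * 6 * 5 * 4 * 3 * 2 * 1
= 362880


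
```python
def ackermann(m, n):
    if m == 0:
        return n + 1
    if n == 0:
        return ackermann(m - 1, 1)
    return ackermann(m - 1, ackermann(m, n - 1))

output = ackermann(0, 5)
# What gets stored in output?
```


ackermann(0, 5)
m == 0: return 5 + 1 = 6
= 6


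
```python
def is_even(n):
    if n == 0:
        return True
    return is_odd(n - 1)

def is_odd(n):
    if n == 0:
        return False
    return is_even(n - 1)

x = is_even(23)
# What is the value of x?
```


is_even(23)
= is_odd(22)
= is_even(21)
= is_odd(20)
= is_even(19)
= is_odd(18)
= is_even(17)
= is_odd(16)
= is_even(15)
= is_odd(14)
= is_even(13)
= is_odd(12)
= is_even(11)
= is_odd(10)
= is_even(9)
= is_odd(8)
= is_even(7)
= is_odd(6)
= is_even(5)
= is_odd(4)
= is_even(3)
= is_odd(2)
= is_even(1)
= is_odd(0)
n == 0: return False
= False


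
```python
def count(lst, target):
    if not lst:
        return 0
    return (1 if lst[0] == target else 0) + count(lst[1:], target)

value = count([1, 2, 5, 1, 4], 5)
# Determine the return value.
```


count([1, 2, 5, 1, 4], 5)
lst[0]=1 != 5: 0 + count([2, 5, 1, 4], 5)
lst[0]=2 != 5: 0 + count([5, 1, 4], 5)
lst[0]=5 == 5: 1 + count([1, 4], 5)
lst[0]=1 != 5: 0 + count([4], 5)
lst[0]=4 != 5: 0 + count([], 5)
= 1


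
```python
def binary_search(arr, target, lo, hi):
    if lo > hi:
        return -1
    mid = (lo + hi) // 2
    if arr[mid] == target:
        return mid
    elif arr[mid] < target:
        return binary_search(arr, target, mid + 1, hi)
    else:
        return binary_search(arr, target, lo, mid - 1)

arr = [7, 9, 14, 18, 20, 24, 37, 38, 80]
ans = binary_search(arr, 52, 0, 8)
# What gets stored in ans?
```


binary_search(arr, 52, 0, 8)
lo=0, hi=8, mid=4, arr[mid]=20
20 < 52, search right half
lo=5, hi=8, mid=6, arr[mid]=37
37 < 52, search right half
lo=7, hi=8, mid=7, arr[mid]=38
38 < 52, search right half
lo=8, hi=8, mid=8, arr[mid]=80
80 > 52, search left half
lo > hi, target not found, return -1
= -1


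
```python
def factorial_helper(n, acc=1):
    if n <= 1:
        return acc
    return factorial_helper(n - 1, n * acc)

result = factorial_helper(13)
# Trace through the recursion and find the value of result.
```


factorial_helper(13, 1)
= factorial_helper(12, 13 * 1) = factorial_helper(12, 13)
= factorial_helper(11, 12 * 13) = factorial_helper(11, 156)
= factorial_helper(10, 11 * 156) = factorial_helper(10, 1716)
= factorial_helper(9, 10 * 1716) = factorial_helper(9, 17160)
= factorial_helper(8, 9 * 17160) = factorial_helper(8, 154440)
= factorial_helper(7, 8 * 154440) = factorial_helper(7, 1235520)
= factorial_helper(6, 7 * 1235520) = factorial_helper(6, 8648640)
= factorial_helper(5, 6 * 8648640) = factorial_helper(5, 51891840)
= factorial_helper(4, 5 * 51891840) = factorial_helper(4, 259459200)
= factorial_helper(3, 4 * 259459200) = factorial_helper(3, 1037836800)
= factorial_helper(2, 3 * 1037836800) = factorial_helper(2, 3113510400)
= factorial_helper(1, 2 * 3113510400) = factorial_helper(1, 6227020800)
n <= 1, return acc = 6227020800


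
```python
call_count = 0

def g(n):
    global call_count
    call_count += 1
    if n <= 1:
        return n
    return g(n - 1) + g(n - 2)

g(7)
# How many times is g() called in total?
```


g(7) calls g(6) and g(5); each non-base call branches into two more.
Let C(k) = total number of calls made by g(k), including the call to g(k) itself.
Base cases: C(0) = 1, C(1) = 1
Recurrence: C(k) = 1 + C(k-1) + C(k-2)
  C(2) = 1 + C(1) + C(0) = 1 + 1 + 1 = 3
  C(3) = 1 + C(2) + C(1) = 1 + 3 + 1 = 5
  C(4) = 1 + C(3) + C(2) = 1 + 5 + 3 = 9
  C(5) = 1 + C(4) + C(3) = 1 + 9 + 5 = 15
  C(6) = 1 + C(5) + C(4) = 1 + 15 + 9 = 25
  C(7) = 1 + C(6) + C(5) = 1 + 25 + 15 = 41
Total calls = C(7) = 41


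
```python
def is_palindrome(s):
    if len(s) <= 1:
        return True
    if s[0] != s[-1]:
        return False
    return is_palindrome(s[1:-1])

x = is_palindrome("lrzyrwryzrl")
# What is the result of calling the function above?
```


is_palindrome("lrzyrwryzrl")
"lrzyrwryzrl": s[0]='l' == s[-1]='l' -> is_palindrome("rzyrwryzr")
"rzyrwryzr": s[0]='r' == s[-1]='r' -> is_palindrome("zyrwryz")
"zyrwryz": s[0]='z' == s[-1]='z' -> is_palindrome("yrwry")
"yrwry": s[0]='y' == s[-1]='y' -> is_palindrome("rwr")
"rwr": s[0]='r' == s[-1]='r' -> is_palindrome("w")
"w": len <= 1 -> True
= True
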